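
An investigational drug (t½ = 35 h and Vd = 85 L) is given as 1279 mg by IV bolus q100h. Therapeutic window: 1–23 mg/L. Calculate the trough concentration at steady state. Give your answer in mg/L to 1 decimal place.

2.4 mg/L

Over one 100-h interval, 100/35 ≈ 2.8571 half-lives elapse, leaving f ≈ 0.1380 of each dose.
Accumulation ratio R = 1/(1 − f) ≈ 1/0.8620 ≈ 1.1601.
Single-dose peak C₀ = D/Vd = 1279/85 ≈ 15.047 mg/L.
Cmax,ss = C₀/(1 − f) ≈ 15.047/0.8620 ≈ 17.456 mg/L.
Steady-state trough Cmin,ss = Cmax,ss·f ≈ 17.456 × 0.1380 ≈ 2.409 mg/L.
Trough 2.4 mg/L vs MEC 1 mg/L: adequate.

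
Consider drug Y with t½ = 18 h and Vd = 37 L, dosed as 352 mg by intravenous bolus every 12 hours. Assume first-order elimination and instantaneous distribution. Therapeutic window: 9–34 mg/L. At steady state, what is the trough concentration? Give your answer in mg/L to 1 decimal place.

τ/t½ = 12/18 ≈ 0.66667, so fraction remaining f = (1/2)^(12/18) ≈ 0.6300.
Accumulation ratio R = 1/(1 − f) ≈ 1/0.3700 ≈ 2.7027.
Each bolus raises the concentration by D/Vd = 352/37 ≈ 9.514 mg/L.
Cmax,ss = C₀/(1 − f) ≈ 9.514/0.3700 ≈ 25.714 mg/L.
One interval later, Cmin,ss = Cmax,ss·e^(−kτ) ≈ 25.714 × 0.6300 ≈ 16.200 mg/L.
Trough 16.2 mg/L vs MEC 9 mg/L: adequate.

16.2 mg/L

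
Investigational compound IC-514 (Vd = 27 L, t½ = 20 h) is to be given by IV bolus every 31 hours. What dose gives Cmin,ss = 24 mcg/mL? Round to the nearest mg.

1249 mg

τ/t½ = 31/20 ≈ 1.55, so f = (1/2)^(31/20) ≈ 0.341510.
Cmin,ss = (D/Vd)·f/(1−f), so D = Cmin,ss·Vd·(1−f)/f.
D = 24 × 27 × (1−f)/f ≈ 24 × 27 × 1.92817 ≈ 1249.45 mg.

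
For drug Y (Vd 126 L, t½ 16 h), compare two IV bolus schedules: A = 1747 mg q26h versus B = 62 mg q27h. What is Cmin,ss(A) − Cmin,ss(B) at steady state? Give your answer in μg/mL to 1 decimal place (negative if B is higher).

6.4 μg/mL

Regimen A: f = (1/2)^(26/16) ≈ 0.3242; Cmin,ss = (1747/126)·f/(1−f) ≈ 6.651 μg/mL.
Regimen B: f = (1/2)^(27/16) ≈ 0.3105; Cmin,ss = (62/126)·f/(1−f) ≈ 0.222 μg/mL.
Difference ≈ 6.651 − 0.222 ≈ 6.429 μg/mL.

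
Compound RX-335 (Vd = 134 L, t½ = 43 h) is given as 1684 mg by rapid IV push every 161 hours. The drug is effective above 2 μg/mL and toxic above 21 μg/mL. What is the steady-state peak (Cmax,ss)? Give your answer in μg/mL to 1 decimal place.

k = ln2/t½ = ln2/43 ≈ 0.016120 h⁻¹; fraction remaining f = e^(−kτ) = e^(−0.016120×161) ≈ 0.0746.
At steady state, accumulation factor R = 1/(1 − e^(−kτ)) ≈ 1.0806.
Single-dose peak C₀ = D/Vd = 1684/134 ≈ 12.567 μg/mL.
Steady-state peak Cmax,ss = C₀·R ≈ 12.567 × 1.0806 ≈ 13.580 μg/mL.
Peak 13.6 μg/mL vs MTC 21 μg/mL: below toxic threshold.

13.6 μg/mL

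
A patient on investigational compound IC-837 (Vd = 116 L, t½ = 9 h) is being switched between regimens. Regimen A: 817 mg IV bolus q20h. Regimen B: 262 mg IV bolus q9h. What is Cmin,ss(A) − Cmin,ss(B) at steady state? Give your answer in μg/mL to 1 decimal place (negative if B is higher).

Regimen A: f = (1/2)^(20/9) ≈ 0.2143; Cmin,ss = (817/116)·f/(1−f) ≈ 1.921 μg/mL.
Regimen B: f = (1/2)^(9/9) ≈ 0.5000; Cmin,ss = (262/116)·f/(1−f) ≈ 2.259 μg/mL.
Difference ≈ 1.921 − 2.259 ≈ -0.338 μg/mL.

-0.3 μg/mL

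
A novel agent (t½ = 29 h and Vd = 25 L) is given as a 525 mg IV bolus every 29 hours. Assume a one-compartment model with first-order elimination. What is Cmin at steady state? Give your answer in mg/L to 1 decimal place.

21.0 mg/L

τ = 29 h = 1 half-life, so f = (1/2)^1 = 0.5.
At steady state, R = 1/(1 − 0.5) = 2/1.
Single-dose peak C₀ = D/Vd = 525/25 = 21 mg/L.
Steady-state peak Cmax,ss = C₀·R = 21 × 2/1 ≈ 42.000 mg/L.
Steady-state trough Cmin,ss = Cmax,ss·f ≈ 42.000 × 0.5 ≈ 21.000 mg/L.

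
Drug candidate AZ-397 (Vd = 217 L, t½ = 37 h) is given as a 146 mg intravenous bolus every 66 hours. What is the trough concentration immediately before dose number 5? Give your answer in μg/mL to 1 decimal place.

0.3 μg/mL

f = (1/2)^(τ/t½) = (1/2)^(66/37) ≈ 0.2904.
C₀ = D/Vd = 146/217 ≈ 0.673 μg/mL.
Before the 5th dose, 4 doses have been given. Superposition: Cmin = C₀·(f + f² + … + f^4).
≈ 0.673 × (0.2904 + 0.0843 + 0.0245 + 0.0071) ≈ 0.673 × 0.4063 ≈ 0.273 μg/mL.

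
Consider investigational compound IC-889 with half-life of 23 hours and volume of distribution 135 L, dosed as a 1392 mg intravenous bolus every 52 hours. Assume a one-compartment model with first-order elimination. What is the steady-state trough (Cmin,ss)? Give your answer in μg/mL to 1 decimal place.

2.7 μg/mL

Over one 52-h interval, 52/23 ≈ 2.2609 half-lives elapse, leaving f ≈ 0.2086 of each dose.
Each bolus raises the concentration by D/Vd = 1392/135 ≈ 10.311 μg/mL.
Steady-state trough Cmin,ss = C₀·f/(1−f) ≈ 10.311 × 0.2086/0.7914 ≈ 2.718 μg/mL.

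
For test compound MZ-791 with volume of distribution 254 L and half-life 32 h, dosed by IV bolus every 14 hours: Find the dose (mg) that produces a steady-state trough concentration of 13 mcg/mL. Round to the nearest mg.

1170 mg

τ/t½ = 14/32 ≈ 0.4375, so f = (1/2)^(14/32) ≈ 0.738413.
Cmin,ss = (D/Vd)·f/(1−f), so D = Cmin,ss·Vd·(1−f)/f.
D = 13 × 254 × (1−f)/f ≈ 13 × 254 × 0.35426 ≈ 1169.77 mg.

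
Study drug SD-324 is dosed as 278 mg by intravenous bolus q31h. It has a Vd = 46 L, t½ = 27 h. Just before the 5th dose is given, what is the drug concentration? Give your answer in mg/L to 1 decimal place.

f = (1/2)^(τ/t½) = (1/2)^(31/27) ≈ 0.4512.
C₀ = D/Vd = 278/46 ≈ 6.043 mg/L.
Before the 5th dose, 4 doses have been given. Superposition: Cmin = C₀·(f + f² + … + f^4).
≈ 6.043 × (0.4512 + 0.2036 + 0.0919 + 0.0414) ≈ 6.043 × 0.7881 ≈ 4.762 mg/L.

4.8 mg/L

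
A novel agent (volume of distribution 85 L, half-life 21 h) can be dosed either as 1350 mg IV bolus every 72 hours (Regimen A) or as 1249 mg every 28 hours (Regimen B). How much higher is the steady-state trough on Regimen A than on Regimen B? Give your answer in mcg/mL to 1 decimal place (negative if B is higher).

-8.0 mcg/mL

Regimen A: f = (1/2)^(72/21) ≈ 0.0929; Cmin,ss = (1350/85)·f/(1−f) ≈ 1.627 mcg/mL.
Regimen B: f = (1/2)^(28/21) ≈ 0.3969; Cmin,ss = (1249/85)·f/(1−f) ≈ 9.670 mcg/mL.
Difference ≈ 1.627 − 9.670 ≈ -8.043 mcg/mL.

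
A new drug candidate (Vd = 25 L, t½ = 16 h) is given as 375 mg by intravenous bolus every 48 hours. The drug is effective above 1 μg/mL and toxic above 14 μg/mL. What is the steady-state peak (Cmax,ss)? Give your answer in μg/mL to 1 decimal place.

The dosing interval is 3 half-lives, so f = 2^(−3) = 0.125.
At steady state, R = 1/(1 − 0.125) = 8/7.
Single-dose peak C₀ = D/Vd = 375/25 = 15 μg/mL.
Steady-state peak Cmax,ss = C₀·R = 15 × 8/7 ≈ 17.143 μg/mL.
Peak 17.1 μg/mL vs MTC 14 μg/mL: exceeds toxic threshold.

17.1 μg/mL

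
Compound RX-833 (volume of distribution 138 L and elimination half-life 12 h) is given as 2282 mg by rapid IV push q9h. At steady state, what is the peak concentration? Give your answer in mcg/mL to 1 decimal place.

k = ln2/t½ = ln2/12 ≈ 0.057762 h⁻¹; fraction remaining f = e^(−kτ) = e^(−0.057762×9) ≈ 0.5946.
At steady state, accumulation factor R = 1/(1 − e^(−kτ)) ≈ 2.4667.
Each bolus raises the concentration by D/Vd = 2282/138 ≈ 16.536 mcg/mL.
Cmax,ss = C₀/(1 − f) ≈ 16.536/0.4054 ≈ 40.789 mcg/mL.

40.8 mcg/mL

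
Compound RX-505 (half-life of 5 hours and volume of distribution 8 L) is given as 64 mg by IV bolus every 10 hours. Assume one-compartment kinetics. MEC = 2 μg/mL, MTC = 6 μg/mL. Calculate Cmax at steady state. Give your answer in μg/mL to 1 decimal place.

The dosing interval is 2 half-lives, so f = 2^(−2) = 0.25.
At steady state, R = 1/(1 − 0.25) = 4/3.
Single-dose peak C₀ = D/Vd = 64/8 = 8 μg/mL.
Steady-state peak Cmax,ss = C₀·R = 8 × 4/3 ≈ 10.667 μg/mL.
Peak 10.7 μg/mL vs MTC 6 μg/mL: exceeds toxic threshold.

10.7 μg/mL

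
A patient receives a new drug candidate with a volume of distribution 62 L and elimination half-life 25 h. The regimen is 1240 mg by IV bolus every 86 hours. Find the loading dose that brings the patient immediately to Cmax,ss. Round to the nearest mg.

f = (1/2)^(86/25) ≈ 0.092142; accumulation ratio R = 1/(1−f) ≈ 1.10149.
Loading dose to hit Cmax,ss on first dose: D_load = D_maint·R ≈ 1240 × 1.10149 ≈ 1365.85 mg.

1366 mg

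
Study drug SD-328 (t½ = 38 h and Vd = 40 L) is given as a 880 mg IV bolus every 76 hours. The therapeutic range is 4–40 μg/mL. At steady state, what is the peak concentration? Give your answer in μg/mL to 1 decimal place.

The dosing interval is 2 half-lives, so f = 2^(−2) = 0.25.
Accumulation ratio R = 1/(1 − f) = 1/0.75 = 4/3.
Single-dose peak C₀ = D/Vd = 880/40 = 22 μg/mL.
Steady-state peak Cmax,ss = C₀·R = 22 × 4/3 ≈ 29.333 μg/mL.
Peak 29.3 μg/mL vs MTC 40 μg/mL: below toxic threshold.

29.3 μg/mL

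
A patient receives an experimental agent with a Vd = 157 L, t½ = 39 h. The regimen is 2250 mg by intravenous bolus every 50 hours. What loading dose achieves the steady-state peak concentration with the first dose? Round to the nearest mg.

3821 mg

f = (1/2)^(50/39) ≈ 0.411210; accumulation ratio R = 1/(1−f) ≈ 1.69840.
Loading dose to hit Cmax,ss on first dose: D_load = D_maint·R ≈ 2250 × 1.69840 ≈ 3821.40 mg.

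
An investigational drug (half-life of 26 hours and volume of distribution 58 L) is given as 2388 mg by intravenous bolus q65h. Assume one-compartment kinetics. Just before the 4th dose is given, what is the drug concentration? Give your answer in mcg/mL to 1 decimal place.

8.8 mcg/mL

f = (1/2)^(τ/t½) = (1/2)^(65/26) ≈ 0.1768.
C₀ = D/Vd = 2388/58 ≈ 41.172 mcg/mL.
Before the 4th dose, 3 doses have been given. Superposition: Cmin = C₀·(f + f² + … + f^3).
≈ 41.172 × (0.1768 + 0.0313 + 0.0055) ≈ 41.172 × 0.2136 ≈ 8.794 mcg/mL.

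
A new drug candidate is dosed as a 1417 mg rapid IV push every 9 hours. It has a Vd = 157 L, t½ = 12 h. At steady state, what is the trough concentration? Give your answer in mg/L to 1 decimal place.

13.2 mg/L

τ/t½ = 9/12 ≈ 0.75, so fraction remaining f = (1/2)^(9/12) ≈ 0.5946.
Single-dose peak C₀ = D/Vd = 1417/157 ≈ 9.025 mg/L.
Steady-state trough Cmin,ss = C₀·f/(1−f) ≈ 9.025 × 0.5946/0.4054 ≈ 13.237 mg/L.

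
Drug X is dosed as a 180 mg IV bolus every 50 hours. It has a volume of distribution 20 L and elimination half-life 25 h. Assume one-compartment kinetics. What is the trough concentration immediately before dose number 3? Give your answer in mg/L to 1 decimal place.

2.8 mg/L

f = (1/2)^(τ/t½) = (1/2)^(50/25) ≈ 0.2500.
C₀ = D/Vd = 180/20 ≈ 9.000 mg/L.
Before the 3rd dose, 2 doses have been given. Superposition: Cmin = C₀·(f + f²).
≈ 9.000 × (0.2500 + 0.0625) ≈ 9.000 × 0.3125 ≈ 2.812 mg/L.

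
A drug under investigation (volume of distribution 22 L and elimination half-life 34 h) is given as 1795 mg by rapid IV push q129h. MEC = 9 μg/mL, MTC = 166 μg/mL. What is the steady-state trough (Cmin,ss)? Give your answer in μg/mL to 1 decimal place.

τ/t½ = 129/34 ≈ 3.7941, so fraction remaining f = (1/2)^(129/34) ≈ 0.0721.
At steady state, accumulation factor R = 1/(1 − e^(−kτ)) ≈ 1.0777.
Single-dose peak C₀ = D/Vd = 1795/22 ≈ 81.591 μg/mL.
Steady-state peak Cmax,ss = C₀·R ≈ 81.591 × 1.0777 ≈ 87.931 μg/mL.
Steady-state trough Cmin,ss = Cmax,ss·f ≈ 87.931 × 0.0721 ≈ 6.340 μg/mL.
Trough 6.3 μg/mL vs MEC 9 μg/mL: subtherapeutic.

6.3 μg/mL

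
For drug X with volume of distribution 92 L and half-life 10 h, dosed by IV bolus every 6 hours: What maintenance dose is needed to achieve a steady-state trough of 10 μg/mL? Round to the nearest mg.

τ/t½ = 6/10 ≈ 0.6, so f = (1/2)^(6/10) ≈ 0.659754.
Cmin,ss = (D/Vd)·f/(1−f), so D = Cmin,ss·Vd·(1−f)/f.
D = 10 × 92 × (1−f)/f ≈ 10 × 92 × 0.51572 ≈ 474.46 mg.

474 mg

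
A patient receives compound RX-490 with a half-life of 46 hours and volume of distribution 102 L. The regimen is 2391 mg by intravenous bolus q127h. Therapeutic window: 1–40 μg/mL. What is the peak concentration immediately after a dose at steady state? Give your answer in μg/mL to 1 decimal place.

27.5 μg/mL

τ/t½ = 127/46 ≈ 2.7609, so fraction remaining f = (1/2)^(127/46) ≈ 0.1475.
At steady state, accumulation factor R = 1/(1 − e^(−kτ)) ≈ 1.1730.
Each bolus raises the concentration by D/Vd = 2391/102 ≈ 23.441 μg/mL.
Cmax,ss = C₀/(1 − f) ≈ 23.441/0.8525 ≈ 27.497 μg/mL.
Peak 27.5 μg/mL vs MTC 40 μg/mL: below toxic threshold.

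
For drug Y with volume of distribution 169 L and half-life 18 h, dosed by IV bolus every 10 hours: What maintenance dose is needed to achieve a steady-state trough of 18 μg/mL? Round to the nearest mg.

1429 mg

τ/t½ = 10/18 ≈ 0.55556, so f = (1/2)^(10/18) ≈ 0.680395.
Cmin,ss = (D/Vd)·f/(1−f), so D = Cmin,ss·Vd·(1−f)/f.
D = 18 × 169 × (1−f)/f ≈ 18 × 169 × 0.46973 ≈ 1428.92 mg.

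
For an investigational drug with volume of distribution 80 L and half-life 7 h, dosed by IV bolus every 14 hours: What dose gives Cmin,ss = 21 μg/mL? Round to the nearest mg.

τ/t½ = 14/7 ≈ 2, so f = (1/2)^(14/7) ≈ 0.250000.
Cmin,ss = (D/Vd)·f/(1−f), so D = Cmin,ss·Vd·(1−f)/f.
D = 21 × 80 × (1−f)/f ≈ 21 × 80 × 3.00000 ≈ 5040.00 mg.

5040 mg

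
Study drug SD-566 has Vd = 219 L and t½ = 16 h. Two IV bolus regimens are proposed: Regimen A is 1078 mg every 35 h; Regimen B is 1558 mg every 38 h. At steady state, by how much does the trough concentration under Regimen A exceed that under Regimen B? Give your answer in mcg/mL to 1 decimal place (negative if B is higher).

-0.3 mcg/mL

Regimen A: f = (1/2)^(35/16) ≈ 0.2195; Cmin,ss = (1078/219)·f/(1−f) ≈ 1.384 mcg/mL.
Regimen B: f = (1/2)^(38/16) ≈ 0.1928; Cmin,ss = (1558/219)·f/(1−f) ≈ 1.699 mcg/mL.
Difference ≈ 1.384 − 1.699 ≈ -0.315 mcg/mL.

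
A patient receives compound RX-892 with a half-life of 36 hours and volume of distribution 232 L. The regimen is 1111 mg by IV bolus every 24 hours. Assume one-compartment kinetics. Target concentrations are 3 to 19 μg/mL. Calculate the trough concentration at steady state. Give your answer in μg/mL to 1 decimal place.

8.2 μg/mL

Over one 24-h interval, 24/36 ≈ 0.66667 half-lives elapse, leaving f ≈ 0.6300 of each dose.
At steady state, accumulation factor R = 1/(1 − e^(−kτ)) ≈ 2.7027.
Single-dose peak C₀ = D/Vd = 1111/232 ≈ 4.789 μg/mL.
Steady-state peak Cmax,ss = C₀·R ≈ 4.789 × 2.7027 ≈ 12.943 μg/mL.
One interval later, Cmin,ss = Cmax,ss·e^(−kτ) ≈ 12.943 × 0.6300 ≈ 8.154 μg/mL.
Trough 8.2 μg/mL vs MEC 3 μg/mL: adequate.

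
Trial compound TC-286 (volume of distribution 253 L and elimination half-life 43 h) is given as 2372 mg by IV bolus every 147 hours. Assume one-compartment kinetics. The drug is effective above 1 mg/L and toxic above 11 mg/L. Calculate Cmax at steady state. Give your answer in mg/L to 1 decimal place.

10.3 mg/L

k = ln2/t½ = ln2/43 ≈ 0.016120 h⁻¹; fraction remaining f = e^(−kτ) = e^(−0.016120×147) ≈ 0.0935.
At steady state, accumulation factor R = 1/(1 − e^(−kτ)) ≈ 1.1031.
Each bolus raises the concentration by D/Vd = 2372/253 ≈ 9.375 mg/L.
Steady-state peak Cmax,ss = C₀·R ≈ 9.375 × 1.1031 ≈ 10.342 mg/L.
Peak 10.3 mg/L vs MTC 11 mg/L: below toxic threshold.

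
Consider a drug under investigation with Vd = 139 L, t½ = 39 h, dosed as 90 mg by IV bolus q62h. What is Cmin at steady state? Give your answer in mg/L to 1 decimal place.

k = ln2/t½ = ln2/39 ≈ 0.017773 h⁻¹; fraction remaining f = e^(−kτ) = e^(−0.017773×62) ≈ 0.3322.
Accumulation ratio R = 1/(1 − f) ≈ 1/0.6678 ≈ 1.4975.
Each bolus raises the concentration by D/Vd = 90/139 ≈ 0.647 mg/L.
Cmax,ss = C₀/(1 − f) ≈ 0.647/0.6678 ≈ 0.969 mg/L.
Steady-state trough Cmin,ss = Cmax,ss·f ≈ 0.969 × 0.3322 ≈ 0.322 mg/L.

0.3 mg/L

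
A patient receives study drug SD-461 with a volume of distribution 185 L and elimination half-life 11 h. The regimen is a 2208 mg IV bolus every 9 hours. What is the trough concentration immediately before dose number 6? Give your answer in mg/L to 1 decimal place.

14.7 mg/L

f = (1/2)^(τ/t½) = (1/2)^(9/11) ≈ 0.5672.
C₀ = D/Vd = 2208/185 ≈ 11.935 mg/L.
Before the 6th dose, 5 doses have been given. Superposition: Cmin = C₀·(f + f² + … + f^5).
≈ 11.935 × (0.5672 + 0.3217 + 0.1825 + 0.1035 + 0.0587) ≈ 11.935 × 1.2336 ≈ 14.723 mg/L.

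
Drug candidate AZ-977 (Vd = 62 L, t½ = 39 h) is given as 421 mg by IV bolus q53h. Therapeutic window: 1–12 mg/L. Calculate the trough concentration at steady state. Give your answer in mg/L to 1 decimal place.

k = ln2/t½ = ln2/39 ≈ 0.017773 h⁻¹; fraction remaining f = e^(−kτ) = e^(−0.017773×53) ≈ 0.3899.
Single-dose peak C₀ = D/Vd = 421/62 ≈ 6.790 mg/L.
Steady-state trough Cmin,ss = C₀·f/(1−f) ≈ 6.790 × 0.3899/0.6101 ≈ 4.339 mg/L.
Trough 4.3 mg/L vs MEC 1 mg/L: adequate.

4.3 mg/L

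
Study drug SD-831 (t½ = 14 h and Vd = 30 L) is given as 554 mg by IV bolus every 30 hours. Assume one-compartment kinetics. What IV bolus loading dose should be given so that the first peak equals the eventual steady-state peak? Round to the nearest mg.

716 mg

f = (1/2)^(30/14) ≈ 0.226431; accumulation ratio R = 1/(1−f) ≈ 1.29271.
Loading dose to hit Cmax,ss on first dose: D_load = D_maint·R ≈ 554 × 1.29271 ≈ 716.16 mg.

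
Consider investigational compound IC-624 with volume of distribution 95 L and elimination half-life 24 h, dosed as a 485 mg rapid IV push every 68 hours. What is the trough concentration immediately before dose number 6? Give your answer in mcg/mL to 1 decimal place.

0.8 mcg/mL

f = (1/2)^(τ/t½) = (1/2)^(68/24) ≈ 0.1403.
C₀ = D/Vd = 485/95 ≈ 5.105 mcg/mL.
Before the 6th dose, 5 doses have been given. Superposition: Cmin = C₀·(f + f² + … + f^5).
≈ 5.105 × (0.1403 + 0.0197 + 0.0028 + 0.0004 + 0.0001) ≈ 5.105 × 0.1633 ≈ 0.834 mcg/mL.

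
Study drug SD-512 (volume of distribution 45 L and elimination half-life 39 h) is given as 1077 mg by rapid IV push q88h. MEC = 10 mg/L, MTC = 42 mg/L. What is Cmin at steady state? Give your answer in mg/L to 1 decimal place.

Over one 88-h interval, 88/39 ≈ 2.2564 half-lives elapse, leaving f ≈ 0.2093 of each dose.
Single-dose peak C₀ = D/Vd = 1077/45 ≈ 23.933 mg/L.
Steady-state trough Cmin,ss = C₀·f/(1−f) ≈ 23.933 × 0.2093/0.7907 ≈ 6.335 mg/L.
Trough 6.3 mg/L vs MEC 10 mg/L: subtherapeutic.

6.3 mg/L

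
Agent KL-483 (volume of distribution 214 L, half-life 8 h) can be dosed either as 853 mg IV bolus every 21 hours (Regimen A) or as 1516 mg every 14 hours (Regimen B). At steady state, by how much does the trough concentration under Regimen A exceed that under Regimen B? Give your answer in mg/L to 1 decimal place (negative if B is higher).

-2.2 mg/L

Regimen A: f = (1/2)^(21/8) ≈ 0.1621; Cmin,ss = (853/214)·f/(1−f) ≈ 0.771 mg/L.
Regimen B: f = (1/2)^(14/8) ≈ 0.2973; Cmin,ss = (1516/214)·f/(1−f) ≈ 2.997 mg/L.
Difference ≈ 0.771 − 2.997 ≈ -2.226 mg/L.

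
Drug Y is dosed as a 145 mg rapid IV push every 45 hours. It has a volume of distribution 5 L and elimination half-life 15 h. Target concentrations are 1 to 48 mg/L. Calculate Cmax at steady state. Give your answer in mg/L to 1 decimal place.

33.1 mg/L

τ = 45 h = 3 half-lives, so f = (1/2)^3 = 0.125.
At steady state, R = 1/(1 − 0.125) = 8/7.
Single-dose peak C₀ = D/Vd = 145/5 = 29 mg/L.
Steady-state peak Cmax,ss = C₀·R = 29 × 8/7 ≈ 33.143 mg/L.
Peak 33.1 mg/L vs MTC 48 mg/L: below toxic threshold.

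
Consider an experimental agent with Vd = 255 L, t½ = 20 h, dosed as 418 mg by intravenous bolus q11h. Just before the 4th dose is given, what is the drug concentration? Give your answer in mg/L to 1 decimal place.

2.4 mg/L

f = (1/2)^(τ/t½) = (1/2)^(11/20) ≈ 0.6830.
C₀ = D/Vd = 418/255 ≈ 1.639 mg/L.
Before the 4th dose, 3 doses have been given. Superposition: Cmin = C₀·(f + f² + … + f^3).
≈ 1.639 × (0.6830 + 0.4665 + 0.3186) ≈ 1.639 × 1.4681 ≈ 2.406 mg/L.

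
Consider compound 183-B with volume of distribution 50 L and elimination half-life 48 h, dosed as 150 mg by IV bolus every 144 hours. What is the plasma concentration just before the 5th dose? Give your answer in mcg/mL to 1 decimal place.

0.4 mcg/mL

f = (1/2)^(τ/t½) = (1/2)^(144/48) ≈ 0.1250.
C₀ = D/Vd = 150/50 ≈ 3.000 mcg/mL.
Before the 5th dose, 4 doses have been given. Superposition: Cmin = C₀·(f + f² + … + f^4).
≈ 3.000 × (0.1250 + 0.0156 + 0.0020 + 0.0002) ≈ 3.000 × 0.1428 ≈ 0.428 mcg/mL.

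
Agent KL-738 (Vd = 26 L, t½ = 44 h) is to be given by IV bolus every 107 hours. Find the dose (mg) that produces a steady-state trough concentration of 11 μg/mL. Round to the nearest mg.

1257 mg

τ/t½ = 107/44 ≈ 2.4318, so f = (1/2)^(107/44) ≈ 0.185332.
Cmin,ss = (D/Vd)·f/(1−f), so D = Cmin,ss·Vd·(1−f)/f.
D = 11 × 26 × (1−f)/f ≈ 11 × 26 × 4.39572 ≈ 1257.18 mg.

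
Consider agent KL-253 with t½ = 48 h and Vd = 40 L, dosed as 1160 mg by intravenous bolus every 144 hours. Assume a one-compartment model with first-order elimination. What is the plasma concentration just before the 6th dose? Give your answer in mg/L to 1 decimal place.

f = (1/2)^(τ/t½) = (1/2)^(144/48) ≈ 0.1250.
C₀ = D/Vd = 1160/40 ≈ 29.000 mg/L.
Before the 6th dose, 5 doses have been given. Superposition: Cmin = C₀·(f + f² + … + f^5).
≈ 29.000 × (0.1250 + 0.0156 + 0.0020 + 0.0002 + 0.0000) ≈ 29.000 × 0.1428 ≈ 4.141 mg/L.

4.1 mg/L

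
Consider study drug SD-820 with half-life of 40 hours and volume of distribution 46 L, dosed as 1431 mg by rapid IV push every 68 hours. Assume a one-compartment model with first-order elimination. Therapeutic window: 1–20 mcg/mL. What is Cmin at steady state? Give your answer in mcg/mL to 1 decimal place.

Over one 68-h interval, 68/40 ≈ 1.7 half-lives elapse, leaving f ≈ 0.3078 of each dose.
At steady state, accumulation factor R = 1/(1 − e^(−kτ)) ≈ 1.4447.
Each bolus raises the concentration by D/Vd = 1431/46 ≈ 31.109 mcg/mL.
Steady-state peak Cmax,ss = C₀·R ≈ 31.109 × 1.4447 ≈ 44.943 mcg/mL.
Steady-state trough Cmin,ss = Cmax,ss·f ≈ 44.943 × 0.3078 ≈ 13.833 mcg/mL.
Trough 13.8 mcg/mL vs MEC 1 mcg/mL: adequate.

13.8 mcg/mL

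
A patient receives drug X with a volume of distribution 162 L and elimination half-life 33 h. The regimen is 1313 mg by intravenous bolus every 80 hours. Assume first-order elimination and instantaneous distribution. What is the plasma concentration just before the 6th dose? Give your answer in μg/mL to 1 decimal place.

1.9 μg/mL

f = (1/2)^(τ/t½) = (1/2)^(80/33) ≈ 0.1863.
C₀ = D/Vd = 1313/162 ≈ 8.105 μg/mL.
Before the 6th dose, 5 doses have been given. Superposition: Cmin = C₀·(f + f² + … + f^5).
≈ 8.105 × (0.1863 + 0.0347 + 0.0065 + 0.0012 + 0.0002) ≈ 8.105 × 0.2289 ≈ 1.855 μg/mL.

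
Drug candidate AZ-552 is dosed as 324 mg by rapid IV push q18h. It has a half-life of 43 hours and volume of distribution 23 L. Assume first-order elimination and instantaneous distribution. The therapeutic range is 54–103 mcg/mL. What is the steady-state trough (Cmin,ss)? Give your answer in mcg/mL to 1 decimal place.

τ/t½ = 18/43 ≈ 0.4186, so fraction remaining f = (1/2)^(18/43) ≈ 0.7481.
Accumulation ratio R = 1/(1 − f) ≈ 1/0.2519 ≈ 3.9698.
Single-dose peak C₀ = D/Vd = 324/23 ≈ 14.087 mcg/mL.
Steady-state peak Cmax,ss = C₀·R ≈ 14.087 × 3.9698 ≈ 55.923 mcg/mL.
One interval later, Cmin,ss = Cmax,ss·e^(−kτ) ≈ 55.923 × 0.7481 ≈ 41.836 mcg/mL.
Trough 41.8 mcg/mL vs MEC 54 mcg/mL: subtherapeutic.

41.8 mcg/mL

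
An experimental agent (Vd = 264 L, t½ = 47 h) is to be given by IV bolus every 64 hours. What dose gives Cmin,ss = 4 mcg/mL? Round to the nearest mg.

τ/t½ = 64/47 ≈ 1.3617, so f = (1/2)^(64/47) ≈ 0.389123.
Cmin,ss = (D/Vd)·f/(1−f), so D = Cmin,ss·Vd·(1−f)/f.
D = 4 × 264 × (1−f)/f ≈ 4 × 264 × 1.56988 ≈ 1657.79 mg.

1658 mg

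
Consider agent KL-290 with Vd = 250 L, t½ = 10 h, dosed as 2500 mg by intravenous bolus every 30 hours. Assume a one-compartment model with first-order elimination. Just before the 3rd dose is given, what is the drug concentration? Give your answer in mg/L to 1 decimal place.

1.4 mg/L

f = (1/2)^(τ/t½) = (1/2)^(30/10) ≈ 0.1250.
C₀ = D/Vd = 2500/250 ≈ 10.000 mg/L.
Before the 3rd dose, 2 doses have been given. Superposition: Cmin = C₀·(f + f²).
≈ 10.000 × (0.1250 + 0.0156) ≈ 10.000 × 0.1406 ≈ 1.406 mg/L.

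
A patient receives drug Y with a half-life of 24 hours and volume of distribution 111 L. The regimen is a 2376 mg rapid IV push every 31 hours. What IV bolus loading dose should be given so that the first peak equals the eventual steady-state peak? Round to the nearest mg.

4017 mg

f = (1/2)^(31/24) ≈ 0.408479; accumulation ratio R = 1/(1−f) ≈ 1.69056.
Loading dose to hit Cmax,ss on first dose: D_load = D_maint·R ≈ 2376 × 1.69056 ≈ 4016.77 mg.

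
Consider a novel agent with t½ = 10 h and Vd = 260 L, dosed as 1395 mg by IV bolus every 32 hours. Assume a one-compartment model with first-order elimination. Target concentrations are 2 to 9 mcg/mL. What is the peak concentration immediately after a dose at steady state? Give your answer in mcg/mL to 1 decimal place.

6.0 mcg/mL

k = ln2/t½ = ln2/10 ≈ 0.069315 h⁻¹; fraction remaining f = e^(−kτ) = e^(−0.069315×32) ≈ 0.1088.
Accumulation ratio R = 1/(1 − f) ≈ 1/0.8912 ≈ 1.1221.
Each bolus raises the concentration by D/Vd = 1395/260 ≈ 5.365 mcg/mL.
Cmax,ss = C₀/(1 − f) ≈ 5.365/0.8912 ≈ 6.020 mcg/mL.
Peak 6.0 mcg/mL vs MTC 9 mcg/mL: below toxic threshold.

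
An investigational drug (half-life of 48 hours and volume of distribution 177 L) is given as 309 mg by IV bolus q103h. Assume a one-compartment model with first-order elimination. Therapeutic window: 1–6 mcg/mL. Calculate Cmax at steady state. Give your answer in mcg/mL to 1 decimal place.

τ/t½ = 103/48 ≈ 2.1458, so fraction remaining f = (1/2)^(103/48) ≈ 0.2260.
Accumulation ratio R = 1/(1 − f) ≈ 1/0.7740 ≈ 1.2920.
Single-dose peak C₀ = D/Vd = 309/177 ≈ 1.746 mcg/mL.
Steady-state peak Cmax,ss = C₀·R ≈ 1.746 × 1.2920 ≈ 2.256 mcg/mL.
Peak 2.3 mcg/mL vs MTC 6 mcg/mL: below toxic threshold.

2.3 mcg/mL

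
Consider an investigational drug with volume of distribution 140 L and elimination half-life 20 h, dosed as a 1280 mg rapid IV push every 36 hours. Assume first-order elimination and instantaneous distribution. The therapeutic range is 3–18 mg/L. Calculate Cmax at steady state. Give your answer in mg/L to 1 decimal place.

12.8 mg/L

k = ln2/t½ = ln2/20 ≈ 0.034657 h⁻¹; fraction remaining f = e^(−kτ) = e^(−0.034657×36) ≈ 0.2872.
Accumulation ratio R = 1/(1 − f) ≈ 1/0.7128 ≈ 1.4029.
Single-dose peak C₀ = D/Vd = 1280/140 ≈ 9.143 mg/L.
Cmax,ss = C₀/(1 − f) ≈ 9.143/0.7128 ≈ 12.827 mg/L.
Peak 12.8 mg/L vs MTC 18 mg/L: below toxic threshold.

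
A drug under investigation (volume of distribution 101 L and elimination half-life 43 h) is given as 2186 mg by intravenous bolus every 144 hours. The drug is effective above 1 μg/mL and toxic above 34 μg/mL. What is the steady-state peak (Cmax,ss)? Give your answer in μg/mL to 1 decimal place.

τ/t½ = 144/43 ≈ 3.3488, so fraction remaining f = (1/2)^(144/43) ≈ 0.0982.
Accumulation ratio R = 1/(1 − f) ≈ 1/0.9018 ≈ 1.1089.
Single-dose peak C₀ = D/Vd = 2186/101 ≈ 21.644 μg/mL.
Steady-state peak Cmax,ss = C₀·R ≈ 21.644 × 1.1089 ≈ 24.001 μg/mL.
Peak 24.0 μg/mL vs MTC 34 μg/mL: below toxic threshold.

24.0 μg/mL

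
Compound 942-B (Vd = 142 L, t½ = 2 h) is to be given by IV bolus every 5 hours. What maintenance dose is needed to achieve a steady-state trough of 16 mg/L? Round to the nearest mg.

τ/t½ = 5/2 ≈ 2.5, so f = (1/2)^(5/2) ≈ 0.176777.
Cmin,ss = (D/Vd)·f/(1−f), so D = Cmin,ss·Vd·(1−f)/f.
D = 16 × 142 × (1−f)/f ≈ 16 × 142 × 4.65684 ≈ 10580.34 mg.

10580 mg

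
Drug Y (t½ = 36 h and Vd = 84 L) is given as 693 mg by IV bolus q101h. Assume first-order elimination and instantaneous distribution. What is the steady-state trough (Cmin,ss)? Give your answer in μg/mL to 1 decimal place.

1.4 μg/mL

k = ln2/t½ = ln2/36 ≈ 0.019254 h⁻¹; fraction remaining f = e^(−kτ) = e^(−0.019254×101) ≈ 0.1430.
At steady state, accumulation factor R = 1/(1 − e^(−kτ)) ≈ 1.1669.
Single-dose peak C₀ = D/Vd = 693/84 ≈ 8.250 μg/mL.
Steady-state peak Cmax,ss = C₀·R ≈ 8.250 × 1.1669 ≈ 9.627 μg/mL.
Steady-state trough Cmin,ss = Cmax,ss·f ≈ 9.627 × 0.1430 ≈ 1.377 μg/mL.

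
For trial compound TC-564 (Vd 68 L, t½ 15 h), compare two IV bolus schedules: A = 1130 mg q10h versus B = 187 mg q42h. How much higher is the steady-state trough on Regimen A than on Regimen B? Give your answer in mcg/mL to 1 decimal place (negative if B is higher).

27.8 mcg/mL

Regimen A: f = (1/2)^(10/15) ≈ 0.6300; Cmin,ss = (1130/68)·f/(1−f) ≈ 28.295 mcg/mL.
Regimen B: f = (1/2)^(42/15) ≈ 0.1436; Cmin,ss = (187/68)·f/(1−f) ≈ 0.461 mcg/mL.
Difference ≈ 28.295 − 0.461 ≈ 27.834 mcg/mL.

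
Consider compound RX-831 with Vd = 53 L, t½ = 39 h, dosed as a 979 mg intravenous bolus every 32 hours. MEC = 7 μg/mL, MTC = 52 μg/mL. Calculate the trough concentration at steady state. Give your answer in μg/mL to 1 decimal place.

τ/t½ = 32/39 ≈ 0.82051, so fraction remaining f = (1/2)^(32/39) ≈ 0.5662.
At steady state, accumulation factor R = 1/(1 − e^(−kτ)) ≈ 2.3052.
Each bolus raises the concentration by D/Vd = 979/53 ≈ 18.472 μg/mL.
Steady-state peak Cmax,ss = C₀·R ≈ 18.472 × 2.3052 ≈ 42.582 μg/mL.
Steady-state trough Cmin,ss = Cmax,ss·f ≈ 42.582 × 0.5662 ≈ 24.110 μg/mL.
Trough 24.1 μg/mL vs MEC 7 μg/mL: adequate.

24.1 μg/mL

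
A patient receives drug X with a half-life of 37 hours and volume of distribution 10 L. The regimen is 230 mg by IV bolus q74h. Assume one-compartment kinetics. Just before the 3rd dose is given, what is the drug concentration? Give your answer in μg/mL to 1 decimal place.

f = (1/2)^(τ/t½) = (1/2)^(74/37) ≈ 0.2500.
C₀ = D/Vd = 230/10 ≈ 23.000 μg/mL.
Before the 3rd dose, 2 doses have been given. Superposition: Cmin = C₀·(f + f²).
≈ 23.000 × (0.2500 + 0.0625) ≈ 23.000 × 0.3125 ≈ 7.188 μg/mL.

7.2 μg/mL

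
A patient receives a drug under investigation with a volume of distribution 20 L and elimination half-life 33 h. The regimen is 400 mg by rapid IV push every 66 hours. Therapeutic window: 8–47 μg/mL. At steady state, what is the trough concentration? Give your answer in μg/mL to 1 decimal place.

τ = 66 h = 2 half-lives, so f = (1/2)^2 = 0.25.
Accumulation ratio R = 1/(1 − f) = 1/0.75 = 4/3.
Single-dose peak C₀ = D/Vd = 400/20 = 20 μg/mL.
Steady-state peak Cmax,ss = C₀·R = 20 × 4/3 ≈ 26.667 μg/mL.
Steady-state trough Cmin,ss = Cmax,ss·f ≈ 26.667 × 0.25 ≈ 6.667 μg/mL.
Trough 6.7 μg/mL vs MEC 8 μg/mL: subtherapeutic.

6.7 μg/mL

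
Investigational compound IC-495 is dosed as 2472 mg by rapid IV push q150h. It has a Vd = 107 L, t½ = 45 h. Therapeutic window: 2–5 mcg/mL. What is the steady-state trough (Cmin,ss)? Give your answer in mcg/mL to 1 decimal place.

2.5 mcg/mL

τ/t½ = 150/45 ≈ 3.3333, so fraction remaining f = (1/2)^(150/45) ≈ 0.0992.
Each bolus raises the concentration by D/Vd = 2472/107 ≈ 23.103 mcg/mL.
Steady-state trough Cmin,ss = C₀·f/(1−f) ≈ 23.103 × 0.0992/0.9008 ≈ 2.544 mcg/mL.
Trough 2.5 mcg/mL vs MEC 2 mcg/mL: adequate.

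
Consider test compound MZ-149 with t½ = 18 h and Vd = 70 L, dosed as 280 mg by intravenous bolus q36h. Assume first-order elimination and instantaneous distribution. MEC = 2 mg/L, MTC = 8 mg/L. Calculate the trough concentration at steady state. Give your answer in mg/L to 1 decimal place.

τ = 36 h = 2 half-lives, so f = (1/2)^2 = 0.25.
Accumulation ratio R = 1/(1 − f) = 1/0.75 = 4/3.
Single-dose peak C₀ = D/Vd = 280/70 = 4 mg/L.
Steady-state peak Cmax,ss = C₀·R = 4 × 4/3 ≈ 5.333 mg/L.
Steady-state trough Cmin,ss = Cmax,ss·f ≈ 5.333 × 0.25 ≈ 1.333 mg/L.
Trough 1.3 mg/L vs MEC 2 mg/L: subtherapeutic.

1.3 mg/L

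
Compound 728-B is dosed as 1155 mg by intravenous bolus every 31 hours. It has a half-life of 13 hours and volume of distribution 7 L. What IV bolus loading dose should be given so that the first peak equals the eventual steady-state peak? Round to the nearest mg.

f = (1/2)^(31/13) ≈ 0.191496; accumulation ratio R = 1/(1−f) ≈ 1.23685.
Loading dose to hit Cmax,ss on first dose: D_load = D_maint·R ≈ 1155 × 1.23685 ≈ 1428.56 mg.

1429 mg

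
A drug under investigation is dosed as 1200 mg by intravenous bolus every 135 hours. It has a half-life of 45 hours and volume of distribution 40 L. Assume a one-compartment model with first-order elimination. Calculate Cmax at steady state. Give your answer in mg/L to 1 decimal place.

τ = 135 h = 3 half-lives, so f = (1/2)^3 = 0.125.
At steady state, R = 1/(1 − 0.125) = 8/7.
Single-dose peak C₀ = D/Vd = 1200/40 = 30 mg/L.
Steady-state peak Cmax,ss = C₀·R = 30 × 8/7 ≈ 34.286 mg/L.

34.3 mg/L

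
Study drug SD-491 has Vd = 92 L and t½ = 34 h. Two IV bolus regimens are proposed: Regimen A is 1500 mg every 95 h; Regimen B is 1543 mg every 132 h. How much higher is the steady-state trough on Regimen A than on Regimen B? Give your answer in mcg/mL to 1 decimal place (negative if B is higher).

Regimen A: f = (1/2)^(95/34) ≈ 0.1442; Cmin,ss = (1500/92)·f/(1−f) ≈ 2.747 mcg/mL.
Regimen B: f = (1/2)^(132/34) ≈ 0.0678; Cmin,ss = (1543/92)·f/(1−f) ≈ 1.220 mcg/mL.
Difference ≈ 2.747 − 1.220 ≈ 1.527 mcg/mL.

1.5 mcg/mL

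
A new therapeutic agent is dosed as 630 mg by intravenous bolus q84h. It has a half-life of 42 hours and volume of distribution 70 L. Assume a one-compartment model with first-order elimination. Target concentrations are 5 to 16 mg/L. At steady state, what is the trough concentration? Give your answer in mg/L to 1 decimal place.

3.0 mg/L

τ = 84 h = 2 half-lives, so f = (1/2)^2 = 0.25.
At steady state, R = 1/(1 − 0.25) = 4/3.
Single-dose peak C₀ = D/Vd = 630/70 = 9 mg/L.
Steady-state peak Cmax,ss = C₀·R = 9 × 4/3 ≈ 12.000 mg/L.
Steady-state trough Cmin,ss = Cmax,ss·f ≈ 12.000 × 0.25 ≈ 3.000 mg/L.
Trough 3.0 mg/L vs MEC 5 mg/L: subtherapeutic.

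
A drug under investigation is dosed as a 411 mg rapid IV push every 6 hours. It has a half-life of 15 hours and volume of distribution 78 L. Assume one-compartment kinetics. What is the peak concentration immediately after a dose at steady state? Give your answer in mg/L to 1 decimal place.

21.8 mg/L

Over one 6-h interval, 6/15 ≈ 0.4 half-lives elapse, leaving f ≈ 0.7579 of each dose.
At steady state, accumulation factor R = 1/(1 − e^(−kτ)) ≈ 4.1305.
Each bolus raises the concentration by D/Vd = 411/78 ≈ 5.269 mg/L.
Steady-state peak Cmax,ss = C₀·R ≈ 5.269 × 4.1305 ≈ 21.764 mg/L.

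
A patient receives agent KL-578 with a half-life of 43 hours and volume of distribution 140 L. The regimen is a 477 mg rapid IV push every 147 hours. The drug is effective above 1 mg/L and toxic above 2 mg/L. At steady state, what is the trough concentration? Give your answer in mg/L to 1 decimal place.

Over one 147-h interval, 147/43 ≈ 3.4186 half-lives elapse, leaving f ≈ 0.0935 of each dose.
Accumulation ratio R = 1/(1 − f) ≈ 1/0.9065 ≈ 1.1031.
Single-dose peak C₀ = D/Vd = 477/140 ≈ 3.407 mg/L.
Steady-state peak Cmax,ss = C₀·R ≈ 3.407 × 1.1031 ≈ 3.758 mg/L.
One interval later, Cmin,ss = Cmax,ss·e^(−kτ) ≈ 3.758 × 0.0935 ≈ 0.351 mg/L.
Trough 0.4 mg/L vs MEC 1 mg/L: subtherapeutic.

0.4 mg/L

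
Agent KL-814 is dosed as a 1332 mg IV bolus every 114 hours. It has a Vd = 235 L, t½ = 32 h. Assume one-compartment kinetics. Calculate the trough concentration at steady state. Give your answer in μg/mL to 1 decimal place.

0.5 μg/mL

τ/t½ = 114/32 ≈ 3.5625, so fraction remaining f = (1/2)^(114/32) ≈ 0.0846.
At steady state, accumulation factor R = 1/(1 − e^(−kτ)) ≈ 1.0924.
Single-dose peak C₀ = D/Vd = 1332/235 ≈ 5.668 μg/mL.
Cmax,ss = C₀/(1 − f) ≈ 5.668/0.9154 ≈ 6.192 μg/mL.
Steady-state trough Cmin,ss = Cmax,ss·f ≈ 6.192 × 0.0846 ≈ 0.524 μg/mL.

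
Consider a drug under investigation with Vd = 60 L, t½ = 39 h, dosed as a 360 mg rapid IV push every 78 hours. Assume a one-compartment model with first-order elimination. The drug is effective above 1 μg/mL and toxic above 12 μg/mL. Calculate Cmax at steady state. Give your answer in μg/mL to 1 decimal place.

The dosing interval is 2 half-lives, so f = 2^(−2) = 0.25.
At steady state, R = 1/(1 − 0.25) = 4/3.
Single-dose peak C₀ = D/Vd = 360/60 = 6 μg/mL.
Steady-state peak Cmax,ss = C₀·R = 6 × 4/3 ≈ 8.000 μg/mL.
Peak 8.0 μg/mL vs MTC 12 μg/mL: below toxic threshold.

8.0 μg/mL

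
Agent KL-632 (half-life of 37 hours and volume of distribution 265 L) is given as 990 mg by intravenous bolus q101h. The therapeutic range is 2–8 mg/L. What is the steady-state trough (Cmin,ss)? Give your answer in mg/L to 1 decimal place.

τ/t½ = 101/37 ≈ 2.7297, so fraction remaining f = (1/2)^(101/37) ≈ 0.1508.
At steady state, accumulation factor R = 1/(1 − e^(−kτ)) ≈ 1.1776.
Each bolus raises the concentration by D/Vd = 990/265 ≈ 3.736 mg/L.
Cmax,ss = C₀/(1 − f) ≈ 3.736/0.8492 ≈ 4.399 mg/L.
Steady-state trough Cmin,ss = Cmax,ss·f ≈ 4.399 × 0.1508 ≈ 0.663 mg/L.
Trough 0.7 mg/L vs MEC 2 mg/L: subtherapeutic.

0.7 mg/L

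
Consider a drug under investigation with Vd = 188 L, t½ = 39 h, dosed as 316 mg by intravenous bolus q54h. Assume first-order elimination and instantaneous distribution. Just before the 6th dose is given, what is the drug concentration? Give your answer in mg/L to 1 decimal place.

1.0 mg/L

f = (1/2)^(τ/t½) = (1/2)^(54/39) ≈ 0.3830.
C₀ = D/Vd = 316/188 ≈ 1.681 mg/L.
Before the 6th dose, 5 doses have been given. Superposition: Cmin = C₀·(f + f² + … + f^5).
≈ 1.681 × (0.3830 + 0.1467 + 0.0562 + 0.0215 + 0.0082) ≈ 1.681 × 0.6156 ≈ 1.035 mg/L.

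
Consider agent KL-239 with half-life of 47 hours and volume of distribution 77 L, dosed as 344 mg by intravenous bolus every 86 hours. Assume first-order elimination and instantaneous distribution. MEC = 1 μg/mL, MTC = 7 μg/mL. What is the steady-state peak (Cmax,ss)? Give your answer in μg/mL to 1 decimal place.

6.2 μg/mL

τ/t½ = 86/47 ≈ 1.8298, so fraction remaining f = (1/2)^(86/47) ≈ 0.2813.
Accumulation ratio R = 1/(1 − f) ≈ 1/0.7187 ≈ 1.3914.
Each bolus raises the concentration by D/Vd = 344/77 ≈ 4.468 μg/mL.
Steady-state peak Cmax,ss = C₀·R ≈ 4.468 × 1.3914 ≈ 6.217 μg/mL.
Peak 6.2 μg/mL vs MTC 7 μg/mL: below toxic threshold.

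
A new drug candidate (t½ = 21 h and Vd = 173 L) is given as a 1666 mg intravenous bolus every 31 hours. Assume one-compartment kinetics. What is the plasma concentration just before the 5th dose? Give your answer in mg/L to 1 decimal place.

f = (1/2)^(τ/t½) = (1/2)^(31/21) ≈ 0.3594.
C₀ = D/Vd = 1666/173 ≈ 9.630 mg/L.
Before the 5th dose, 4 doses have been given. Superposition: Cmin = C₀·(f + f² + … + f^4).
≈ 9.630 × (0.3594 + 0.1292 + 0.0464 + 0.0167) ≈ 9.630 × 0.5517 ≈ 5.313 mg/L.

5.3 mg/L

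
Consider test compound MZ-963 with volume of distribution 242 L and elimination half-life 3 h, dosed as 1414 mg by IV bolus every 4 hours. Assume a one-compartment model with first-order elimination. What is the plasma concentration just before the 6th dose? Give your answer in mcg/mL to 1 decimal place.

3.8 mcg/mL

f = (1/2)^(τ/t½) = (1/2)^(4/3) ≈ 0.3969.
C₀ = D/Vd = 1414/242 ≈ 5.843 mcg/mL.
Before the 6th dose, 5 doses have been given. Superposition: Cmin = C₀·(f + f² + … + f^5).
≈ 5.843 × (0.3969 + 0.1575 + 0.0625 + 0.0248 + 0.0098) ≈ 5.843 × 0.6515 ≈ 3.807 mcg/mL.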